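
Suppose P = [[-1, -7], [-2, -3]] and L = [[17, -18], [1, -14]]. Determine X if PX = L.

X = [[4, 4], [-3, 2]]

P is on the left of X, so left-multiply by P⁻¹: X = P⁻¹L.
det P = -11; the adjugate gives P⁻¹ = [[3/11, -7/11], [-2/11, 1/11]].
X = P⁻¹L = [[3/11, -7/11], [-2/11, 1/11]] · [[17, -18], [1, -14]] = [[4, 4], [-3, 2]].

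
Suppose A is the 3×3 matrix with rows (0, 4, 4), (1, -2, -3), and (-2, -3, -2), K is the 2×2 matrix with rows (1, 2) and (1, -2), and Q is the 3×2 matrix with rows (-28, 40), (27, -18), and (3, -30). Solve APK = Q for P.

P = [[2, 3], [4, -3], [-5, -3]]

P = A⁻¹QK⁻¹ (apply A⁻¹ on the left and K⁻¹ on the right).
det A = 4; the adjugate gives A⁻¹ = [[-5/4, -1, -1], [2, 2, 1], [-7/4, -2, -1]].
det K = -4; the adjugate gives K⁻¹ = [[1/2, 1/2], [1/4, -1/4]].
A⁻¹Q = [[5, -2], [1, 14], [-8, -4]].
P = (A⁻¹Q)K⁻¹ = [[2, 3], [4, -3], [-5, -3]].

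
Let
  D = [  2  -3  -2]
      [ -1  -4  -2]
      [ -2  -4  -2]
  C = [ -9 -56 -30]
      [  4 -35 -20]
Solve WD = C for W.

W = [[4, 5, 6], [5, 4, 1]]

Since D sits to the right of W, W = CD⁻¹.
det D = 2; the adjugate gives D⁻¹ = [[0, 1, -1], [1, -4, 3], [-2, 7, -11/2]].
W = CD⁻¹ = [[-9, -56, -30], [4, -35, -20]] · [[0, 1, -1], [1, -4, 3], [-2, 7, -11/2]] = [[4, 5, 6], [5, 4, 1]].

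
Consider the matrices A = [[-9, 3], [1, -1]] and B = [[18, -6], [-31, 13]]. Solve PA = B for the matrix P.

P = [[-2, 0], [3, -4]]

A is on the right of P, so right-multiply by A⁻¹: P = BA⁻¹.
det A = 6, so A⁻¹ = [[-1/6, -1/2], [-1/6, -3/2]].
P = BA⁻¹ = [[18, -6], [-31, 13]] · [[-1/6, -1/2], [-1/6, -3/2]] = [[-2, 0], [3, -4]].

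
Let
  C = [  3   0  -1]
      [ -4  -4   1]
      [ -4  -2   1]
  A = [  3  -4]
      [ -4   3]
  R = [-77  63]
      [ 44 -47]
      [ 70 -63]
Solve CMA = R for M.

Left-multiply by C⁻¹ and right-multiply by A⁻¹: M = C⁻¹RA⁻¹.
det C = 2; the adjugate gives C⁻¹ = [[-1, 1, -2], [0, -1/2, 1/2], [-4, 3, -6]].
A has determinant -7; A⁻¹ = [[-3/7, -4/7], [-4/7, -3/7]].
C⁻¹R = [[-19, 16], [13, -8], [20, -15]].
M = (C⁻¹R)A⁻¹ = [[-1, 4], [-1, -4], [0, -5]].

M = [[-1, 4], [-1, -4], [0, -5]]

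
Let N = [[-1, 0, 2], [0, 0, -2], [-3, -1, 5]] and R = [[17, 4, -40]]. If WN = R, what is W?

Right-multiplying both sides by N⁻¹ gives W = RN⁻¹.
det N = 2, so N⁻¹ = [[-1, -1, 0], [3, 1/2, -1], [0, -1/2, 0]].
W = RN⁻¹ = [[17, 4, -40]] · [[-1, -1, 0], [3, 1/2, -1], [0, -1/2, 0]] = [[-5, 5, -4]].

W = [[-5, 5, -4]]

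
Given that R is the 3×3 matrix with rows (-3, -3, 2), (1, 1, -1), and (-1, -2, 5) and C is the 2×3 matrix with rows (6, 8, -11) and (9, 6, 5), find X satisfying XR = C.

X = [[-3, -5, -2], [-2, 6, 3]]

R is on the right of X, so right-multiply by R⁻¹: X = CR⁻¹.
R has determinant 1; R⁻¹ = [[3, 11, 1], [-4, -13, -1], [-1, -3, 0]].
X = CR⁻¹ = [[6, 8, -11], [9, 6, 5]] · [[3, 11, 1], [-4, -13, -1], [-1, -3, 0]] = [[-3, -5, -2], [-2, 6, 3]].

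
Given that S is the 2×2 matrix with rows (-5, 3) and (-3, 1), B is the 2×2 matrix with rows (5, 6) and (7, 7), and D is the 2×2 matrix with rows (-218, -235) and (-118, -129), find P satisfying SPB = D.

Isolating P: multiply by S⁻¹ from the left and B⁻¹ from the right, so P = S⁻¹DB⁻¹.
det S = 4, so S⁻¹ = [[1/4, -3/4], [3/4, -5/4]].
det B = -7, so B⁻¹ = [[-1, 6/7], [1, -5/7]].
S⁻¹D = [[34, 38], [-16, -15]].
P = (S⁻¹D)B⁻¹ = [[4, 2], [1, -3]].

P = [[4, 2], [1, -3]]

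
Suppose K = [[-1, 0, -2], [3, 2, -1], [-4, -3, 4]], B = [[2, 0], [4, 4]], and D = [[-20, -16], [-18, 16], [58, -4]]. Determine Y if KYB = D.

Y = K⁻¹DB⁻¹ (apply K⁻¹ on the left and B⁻¹ on the right).
det K = -3, so K⁻¹ = [[-5/3, -2, -4/3], [8/3, 4, 7/3], [1/3, 1, 2/3]].
det B = 8, so B⁻¹ = [[1/2, 0], [-1/2, 1/4]].
K⁻¹D = [[-8, 0], [10, 12], [14, 8]].
Y = (K⁻¹D)B⁻¹ = [[-4, 0], [-1, 3], [3, 2]].

Y = [[-4, 0], [-1, 3], [3, 2]]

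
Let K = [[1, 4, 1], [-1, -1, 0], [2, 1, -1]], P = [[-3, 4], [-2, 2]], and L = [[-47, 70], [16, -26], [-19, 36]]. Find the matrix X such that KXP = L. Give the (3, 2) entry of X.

Left-multiply by K⁻¹ and right-multiply by P⁻¹: X = K⁻¹LP⁻¹.
det K = -2, so K⁻¹ = [[-1/2, -5/2, -1/2], [1/2, 3/2, 1/2], [-1/2, -7/2, -3/2]].
P has determinant 2; P⁻¹ = [[1, -2], [1, -3/2]].
K⁻¹L = [[-7, 12], [-9, 14], [-4, 2]].
X = (K⁻¹L)P⁻¹ = [[5, -4], [5, -3], [-2, 5]].

5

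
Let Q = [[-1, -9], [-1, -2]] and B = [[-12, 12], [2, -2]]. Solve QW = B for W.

W = [[-6, 6], [2, -2]]

Q is on the left of W, so left-multiply by Q⁻¹: W = Q⁻¹B.
det Q = -7; the adjugate gives Q⁻¹ = [[2/7, -9/7], [-1/7, 1/7]].
W = Q⁻¹B = [[2/7, -9/7], [-1/7, 1/7]] · [[-12, 12], [2, -2]] = [[-6, 6], [2, -2]].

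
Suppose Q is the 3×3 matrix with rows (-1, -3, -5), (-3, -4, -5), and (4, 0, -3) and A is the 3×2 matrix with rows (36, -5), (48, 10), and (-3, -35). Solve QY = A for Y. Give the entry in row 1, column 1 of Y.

-3

Left-multiplying both sides by Q⁻¹ gives Y = Q⁻¹A.
Q has determinant -5; Q⁻¹ = [[-12/5, 9/5, 1], [29/5, -23/5, -2], [-16/5, 12/5, 1]].
Y = Q⁻¹A = [[-12/5, 9/5, 1], [29/5, -23/5, -2], [-16/5, 12/5, 1]] · [[36, -5], [48, 10], [-3, -35]] = [[-3, -5], [-6, -5], [-3, 5]].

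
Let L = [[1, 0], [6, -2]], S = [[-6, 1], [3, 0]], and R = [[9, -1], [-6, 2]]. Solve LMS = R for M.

M = L⁻¹RS⁻¹ (apply L⁻¹ on the left and S⁻¹ on the right).
det L = -2; the adjugate gives L⁻¹ = [[1, 0], [3, -1/2]].
S has determinant -3; S⁻¹ = [[0, 1/3], [1, 2]].
L⁻¹R = [[9, -1], [30, -4]].
M = (L⁻¹R)S⁻¹ = [[-1, 1], [-4, 2]].

M = [[-1, 1], [-4, 2]]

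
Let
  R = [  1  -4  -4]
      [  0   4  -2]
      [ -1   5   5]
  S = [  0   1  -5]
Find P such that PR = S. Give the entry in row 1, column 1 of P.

Since R sits to the right of P, P = SR⁻¹.
det R = 6; the adjugate gives R⁻¹ = [[5, 0, 4], [1/3, 1/6, 1/3], [2/3, -1/6, 2/3]].
P = SR⁻¹ = [[0, 1, -5]] · [[5, 0, 4], [1/3, 1/6, 1/3], [2/3, -1/6, 2/3]] = [[-3, 1, -3]].

-3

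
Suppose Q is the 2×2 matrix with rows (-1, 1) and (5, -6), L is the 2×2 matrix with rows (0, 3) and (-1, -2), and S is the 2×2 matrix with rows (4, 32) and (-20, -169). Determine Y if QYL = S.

Y = [[-5, 4], [3, 0]]

Left-multiply by Q⁻¹ and right-multiply by L⁻¹: Y = Q⁻¹SL⁻¹.
det Q = 1, so Q⁻¹ = [[-6, -1], [-5, -1]].
L has determinant 3; L⁻¹ = [[-2/3, -1], [1/3, 0]].
Q⁻¹S = [[-4, -23], [0, 9]].
Y = (Q⁻¹S)L⁻¹ = [[-5, 4], [3, 0]].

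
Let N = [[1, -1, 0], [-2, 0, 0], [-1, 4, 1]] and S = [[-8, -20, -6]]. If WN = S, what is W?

W = [[-4, 5, -6]]

Since N sits to the right of W, W = SN⁻¹.
det N = -2, so N⁻¹ = [[0, -1/2, 0], [-1, -1/2, 0], [4, 3/2, 1]].
W = SN⁻¹ = [[-8, -20, -6]] · [[0, -1/2, 0], [-1, -1/2, 0], [4, 3/2, 1]] = [[-4, 5, -6]].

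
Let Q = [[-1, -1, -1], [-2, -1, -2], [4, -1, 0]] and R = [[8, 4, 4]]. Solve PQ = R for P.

Right-multiplying both sides by Q⁻¹ gives P = RQ⁻¹.
det Q = 4; the adjugate gives Q⁻¹ = [[-1/2, 1/4, 1/4], [-2, 1, 0], [3/2, -5/4, -1/4]].
P = RQ⁻¹ = [[8, 4, 4]] · [[-1/2, 1/4, 1/4], [-2, 1, 0], [3/2, -5/4, -1/4]] = [[-6, 1, 1]].

P = [[-6, 1, 1]]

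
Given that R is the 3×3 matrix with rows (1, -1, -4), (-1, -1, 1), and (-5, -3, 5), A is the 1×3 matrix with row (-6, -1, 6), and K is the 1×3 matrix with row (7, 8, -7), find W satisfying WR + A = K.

W = [[0, -3, -2]]

WR = K − A = [[13, 9, -13]].
R is on the right of W, so right-multiply by R⁻¹: W = (K − A)R⁻¹.
det R = 6, so R⁻¹ = [[-1/3, 17/6, -5/6], [0, -5/2, 1/2], [-1/3, 4/3, -1/3]].
W = (K − A)R⁻¹ = [[0, -3, -2]].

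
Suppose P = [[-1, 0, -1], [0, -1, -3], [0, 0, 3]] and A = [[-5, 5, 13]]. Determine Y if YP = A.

Y = [[5, -5, 1]]

Right-multiplying both sides by P⁻¹ gives Y = AP⁻¹.
det P = 3, so P⁻¹ = [[-1, 0, -1/3], [0, -1, -1], [0, 0, 1/3]].
Y = AP⁻¹ = [[-5, 5, 13]] · [[-1, 0, -1/3], [0, -1, -1], [0, 0, 1/3]] = [[5, -5, 1]].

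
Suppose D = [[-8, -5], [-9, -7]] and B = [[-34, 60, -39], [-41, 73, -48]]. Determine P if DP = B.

Since D multiplies P on the left, P = D⁻¹B.
D has determinant 11; D⁻¹ = [[-7/11, 5/11], [9/11, -8/11]].
P = D⁻¹B = [[-7/11, 5/11], [9/11, -8/11]] · [[-34, 60, -39], [-41, 73, -48]] = [[3, -5, 3], [2, -4, 3]].

P = [[3, -5, 3], [2, -4, 3]]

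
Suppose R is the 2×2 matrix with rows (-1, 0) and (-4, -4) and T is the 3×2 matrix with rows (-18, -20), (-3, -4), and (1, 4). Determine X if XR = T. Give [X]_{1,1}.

-2

Since R sits to the right of X, X = TR⁻¹.
det R = 4, so R⁻¹ = [[-1, 0], [1, -1/4]].
X = TR⁻¹ = [[-18, -20], [-3, -4], [1, 4]] · [[-1, 0], [1, -1/4]] = [[-2, 5], [-1, 1], [3, -1]].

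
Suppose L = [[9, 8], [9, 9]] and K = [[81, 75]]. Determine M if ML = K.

Right-multiplying both sides by L⁻¹ gives M = KL⁻¹.
det L = 9, so L⁻¹ = [[1, -8/9], [-1, 1]].
M = KL⁻¹ = [[81, 75]] · [[1, -8/9], [-1, 1]] = [[6, 3]].

M = [[6, 3]]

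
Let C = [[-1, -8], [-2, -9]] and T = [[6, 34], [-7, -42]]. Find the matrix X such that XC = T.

Since C sits to the right of X, X = TC⁻¹.
det C = -7, so C⁻¹ = [[9/7, -8/7], [-2/7, 1/7]].
X = TC⁻¹ = [[6, 34], [-7, -42]] · [[9/7, -8/7], [-2/7, 1/7]] = [[-2, -2], [3, 2]].

X = [[-2, -2], [3, 2]]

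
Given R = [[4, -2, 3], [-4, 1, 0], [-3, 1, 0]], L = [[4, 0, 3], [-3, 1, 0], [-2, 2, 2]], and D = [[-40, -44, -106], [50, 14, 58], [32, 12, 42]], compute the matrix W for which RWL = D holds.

W = [[-4, 2, -2], [-4, 0, 3], [-4, -2, -3]]

Left-multiply by R⁻¹ and right-multiply by L⁻¹: W = R⁻¹DL⁻¹.
det R = -3, so R⁻¹ = [[0, -1, 1], [0, -3, 4], [1/3, -2/3, 4/3]].
det L = -4, so L⁻¹ = [[-1/2, -3/2, 3/4], [-3/2, -7/2, 9/4], [1, 2, -1]].
R⁻¹D = [[-18, -2, -16], [-22, 6, -6], [-4, -8, -18]].
W = (R⁻¹D)L⁻¹ = [[-4, 2, -2], [-4, 0, 3], [-4, -2, -3]].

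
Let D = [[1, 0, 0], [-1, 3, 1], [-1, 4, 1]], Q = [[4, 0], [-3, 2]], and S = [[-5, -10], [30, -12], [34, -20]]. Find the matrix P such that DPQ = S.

P = [[-5, -5], [-2, -4], [4, 1]]

Left-multiply by D⁻¹ and right-multiply by Q⁻¹: P = D⁻¹SQ⁻¹.
D has determinant -1; D⁻¹ = [[1, 0, 0], [0, -1, 1], [1, 4, -3]].
det Q = 8; the adjugate gives Q⁻¹ = [[1/4, 0], [3/8, 1/2]].
D⁻¹S = [[-5, -10], [4, -8], [13, 2]].
P = (D⁻¹S)Q⁻¹ = [[-5, -5], [-2, -4], [4, 1]].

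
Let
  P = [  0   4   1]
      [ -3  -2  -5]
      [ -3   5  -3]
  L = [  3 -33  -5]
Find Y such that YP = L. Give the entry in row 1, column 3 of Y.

-5

Right-multiplying both sides by P⁻¹ gives Y = LP⁻¹.
det P = 3, so P⁻¹ = [[31/3, 17/3, -6], [2, 1, -1], [-7, -4, 4]].
Y = LP⁻¹ = [[3, -33, -5]] · [[31/3, 17/3, -6], [2, 1, -1], [-7, -4, 4]] = [[0, 4, -5]].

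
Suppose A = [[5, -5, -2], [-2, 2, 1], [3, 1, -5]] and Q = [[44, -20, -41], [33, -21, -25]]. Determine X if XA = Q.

Since A sits to the right of X, X = QA⁻¹.
det A = -4; the adjugate gives A⁻¹ = [[11/4, 27/4, 1/4], [7/4, 19/4, 1/4], [2, 5, 0]].
X = QA⁻¹ = [[44, -20, -41], [33, -21, -25]] · [[11/4, 27/4, 1/4], [7/4, 19/4, 1/4], [2, 5, 0]] = [[4, -3, 6], [4, -2, 3]].

X = [[4, -3, 6], [4, -2, 3]]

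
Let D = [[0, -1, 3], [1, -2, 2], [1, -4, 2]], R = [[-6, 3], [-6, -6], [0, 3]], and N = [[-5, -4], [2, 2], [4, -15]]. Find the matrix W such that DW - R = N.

DW = N + R = [[-11, -1], [-4, -4], [4, -12]].
Since D multiplies W on the left, W = D⁻¹(N + R).
D has determinant -6; D⁻¹ = [[-2/3, 5/3, -2/3], [0, 1/2, -1/2], [1/3, 1/6, -1/6]].
W = D⁻¹(N + R) = [[-2, 2], [-4, 4], [-5, 1]].

W = [[-2, 2], [-4, 4], [-5, 1]]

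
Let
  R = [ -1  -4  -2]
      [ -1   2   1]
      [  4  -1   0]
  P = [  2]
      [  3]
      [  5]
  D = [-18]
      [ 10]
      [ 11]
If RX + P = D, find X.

X = [[2], [2], [5]]

RX = D − P = [[-20], [7], [6]].
R is on the left of X, so left-multiply by R⁻¹: X = R⁻¹(D − P).
R has determinant -3; R⁻¹ = [[-1/3, -2/3, 0], [-4/3, -8/3, -1], [7/3, 17/3, 2]].
X = R⁻¹(D − P) = [[2], [2], [5]].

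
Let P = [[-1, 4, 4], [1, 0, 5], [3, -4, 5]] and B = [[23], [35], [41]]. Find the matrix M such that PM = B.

P is on the left of M, so left-multiply by P⁻¹: M = P⁻¹B.
det P = 4; the adjugate gives P⁻¹ = [[5, -9, 5], [5/2, -17/4, 9/4], [-1, 2, -1]].
M = P⁻¹B = [[5, -9, 5], [5/2, -17/4, 9/4], [-1, 2, -1]] · [[23], [35], [41]] = [[5], [1], [6]].

M = [[5], [1], [6]]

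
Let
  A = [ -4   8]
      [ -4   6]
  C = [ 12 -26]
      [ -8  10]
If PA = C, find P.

P = [[-4, 1], [-1, 3]]

Right-multiplying both sides by A⁻¹ gives P = CA⁻¹.
det A = 8, so A⁻¹ = [[3/4, -1], [1/2, -1/2]].
P = CA⁻¹ = [[12, -26], [-8, 10]] · [[3/4, -1], [1/2, -1/2]] = [[-4, 1], [-1, 3]].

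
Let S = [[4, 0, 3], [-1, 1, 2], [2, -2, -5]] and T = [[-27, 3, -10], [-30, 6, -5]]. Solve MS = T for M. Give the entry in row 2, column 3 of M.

Since S sits to the right of M, M = TS⁻¹.
det S = -4, so S⁻¹ = [[1/4, 3/2, 3/4], [1/4, 13/2, 11/4], [0, -2, -1]].
M = TS⁻¹ = [[-27, 3, -10], [-30, 6, -5]] · [[1/4, 3/2, 3/4], [1/4, 13/2, 11/4], [0, -2, -1]] = [[-6, -1, -2], [-6, 4, -1]].

-1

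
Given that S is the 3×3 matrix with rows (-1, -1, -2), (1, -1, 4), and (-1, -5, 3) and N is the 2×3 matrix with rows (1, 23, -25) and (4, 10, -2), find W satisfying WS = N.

W = [[3, -1, -5], [5, 5, -4]]

S is on the right of W, so right-multiply by S⁻¹: W = NS⁻¹.
det S = 2, so S⁻¹ = [[17/2, 13/2, -3], [-7/2, -5/2, 1], [-3, -2, 1]].
W = NS⁻¹ = [[1, 23, -25], [4, 10, -2]] · [[17/2, 13/2, -3], [-7/2, -5/2, 1], [-3, -2, 1]] = [[3, -1, -5], [5, 5, -4]].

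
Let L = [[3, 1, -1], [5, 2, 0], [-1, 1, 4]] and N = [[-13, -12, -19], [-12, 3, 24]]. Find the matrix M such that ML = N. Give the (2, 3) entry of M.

Since L sits to the right of M, M = NL⁻¹.
det L = -3; the adjugate gives L⁻¹ = [[-8/3, 5/3, -2/3], [20/3, -11/3, 5/3], [-7/3, 4/3, -1/3]].
M = NL⁻¹ = [[-13, -12, -19], [-12, 3, 24]] · [[-8/3, 5/3, -2/3], [20/3, -11/3, 5/3], [-7/3, 4/3, -1/3]] = [[-1, -3, -5], [-4, 1, 5]].

5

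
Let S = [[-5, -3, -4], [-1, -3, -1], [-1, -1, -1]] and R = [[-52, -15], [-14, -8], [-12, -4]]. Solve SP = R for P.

P = [[5, 1], [1, 2], [6, 1]]

Since S multiplies P on the left, P = S⁻¹R.
det S = -2; the adjugate gives S⁻¹ = [[-1, -1/2, 9/2], [0, -1/2, 1/2], [1, 1, -6]].
P = S⁻¹R = [[-1, -1/2, 9/2], [0, -1/2, 1/2], [1, 1, -6]] · [[-52, -15], [-14, -8], [-12, -4]] = [[5, 1], [1, 2], [6, 1]].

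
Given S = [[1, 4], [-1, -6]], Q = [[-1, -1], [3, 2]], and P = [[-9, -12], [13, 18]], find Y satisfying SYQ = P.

Y = S⁻¹PQ⁻¹ (apply S⁻¹ on the left and Q⁻¹ on the right).
S has determinant -2; S⁻¹ = [[3, 2], [-1/2, -1/2]].
det Q = 1, so Q⁻¹ = [[2, 1], [-3, -1]].
S⁻¹P = [[-1, 0], [-2, -3]].
Y = (S⁻¹P)Q⁻¹ = [[-2, -1], [5, 1]].

Y = [[-2, -1], [5, 1]]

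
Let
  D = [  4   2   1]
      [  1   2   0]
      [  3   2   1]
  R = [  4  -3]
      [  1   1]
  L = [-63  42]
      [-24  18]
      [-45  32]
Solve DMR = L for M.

M = [[-4, -2], [-1, 1], [3, 3]]

Left-multiply by D⁻¹ and right-multiply by R⁻¹: M = D⁻¹LR⁻¹.
det D = 2, so D⁻¹ = [[1, 0, -1], [-1/2, 1/2, 1/2], [-2, -1, 3]].
det R = 7, so R⁻¹ = [[1/7, 3/7], [-1/7, 4/7]].
D⁻¹L = [[-18, 10], [-3, 4], [15, -6]].
M = (D⁻¹L)R⁻¹ = [[-4, -2], [-1, 1], [3, 3]].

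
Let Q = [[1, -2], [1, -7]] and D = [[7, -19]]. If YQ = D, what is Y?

Y = [[6, 1]]

Q is on the right of Y, so right-multiply by Q⁻¹: Y = DQ⁻¹.
det Q = -5; the adjugate gives Q⁻¹ = [[7/5, -2/5], [1/5, -1/5]].
Y = DQ⁻¹ = [[7, -19]] · [[7/5, -2/5], [1/5, -1/5]] = [[6, 1]].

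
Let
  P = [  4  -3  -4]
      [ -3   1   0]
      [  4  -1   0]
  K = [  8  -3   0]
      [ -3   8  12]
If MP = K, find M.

Since P sits to the right of M, M = KP⁻¹.
det P = 4; the adjugate gives P⁻¹ = [[0, 1, 1], [0, 4, 3], [-1/4, -2, -5/4]].
M = KP⁻¹ = [[8, -3, 0], [-3, 8, 12]] · [[0, 1, 1], [0, 4, 3], [-1/4, -2, -5/4]] = [[0, -4, -1], [-3, 5, 6]].

M = [[0, -4, -1], [-3, 5, 6]]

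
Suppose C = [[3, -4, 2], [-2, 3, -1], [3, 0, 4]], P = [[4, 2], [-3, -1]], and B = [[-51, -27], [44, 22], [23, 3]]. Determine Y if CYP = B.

Y = [[-5, 1], [1, -1], [2, -5]]

Y = C⁻¹BP⁻¹ (apply C⁻¹ on the left and P⁻¹ on the right).
det C = -2, so C⁻¹ = [[-6, -8, 1], [-5/2, -3, 1/2], [9/2, 6, -1/2]].
det P = 2; the adjugate gives P⁻¹ = [[-1/2, -1], [3/2, 2]].
C⁻¹B = [[-23, -11], [7, 3], [23, 9]].
Y = (C⁻¹B)P⁻¹ = [[-5, 1], [1, -1], [2, -5]].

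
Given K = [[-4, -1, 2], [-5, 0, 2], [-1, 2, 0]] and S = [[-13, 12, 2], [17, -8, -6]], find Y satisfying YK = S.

Since K sits to the right of Y, Y = SK⁻¹.
K has determinant -2; K⁻¹ = [[2, -2, 1], [1, -1, 1], [5, -9/2, 5/2]].
Y = SK⁻¹ = [[-13, 12, 2], [17, -8, -6]] · [[2, -2, 1], [1, -1, 1], [5, -9/2, 5/2]] = [[-4, 5, 4], [-4, 1, -6]].

Y = [[-4, 5, 4], [-4, 1, -6]]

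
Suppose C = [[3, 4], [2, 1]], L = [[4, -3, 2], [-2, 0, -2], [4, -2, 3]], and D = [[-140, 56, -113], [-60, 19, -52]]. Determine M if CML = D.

Left-multiply by C⁻¹ and right-multiply by L⁻¹: M = C⁻¹DL⁻¹.
det C = -5, so C⁻¹ = [[-1/5, 4/5], [2/5, -3/5]].
det L = -2; the adjugate gives L⁻¹ = [[2, -5/2, -3], [1, -2, -2], [-2, 2, 3]].
C⁻¹D = [[-20, 4, -19], [-20, 11, -14]].
M = (C⁻¹D)L⁻¹ = [[2, 4, -5], [-1, 0, -4]].

M = [[2, 4, -5], [-1, 0, -4]]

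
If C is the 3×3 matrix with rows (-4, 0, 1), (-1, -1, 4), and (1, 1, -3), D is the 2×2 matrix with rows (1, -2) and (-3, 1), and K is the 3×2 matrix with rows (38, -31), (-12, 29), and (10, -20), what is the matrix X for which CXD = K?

X = [[-4, 2], [-1, -5], [-5, -1]]

Left-multiply by C⁻¹ and right-multiply by D⁻¹: X = C⁻¹KD⁻¹.
det C = 4, so C⁻¹ = [[-1/4, 1/4, 1/4], [1/4, 11/4, 15/4], [0, 1, 1]].
det D = -5, so D⁻¹ = [[-1/5, -2/5], [-3/5, -1/5]].
C⁻¹K = [[-10, 10], [14, -3], [-2, 9]].
X = (C⁻¹K)D⁻¹ = [[-4, 2], [-1, -5], [-5, -1]].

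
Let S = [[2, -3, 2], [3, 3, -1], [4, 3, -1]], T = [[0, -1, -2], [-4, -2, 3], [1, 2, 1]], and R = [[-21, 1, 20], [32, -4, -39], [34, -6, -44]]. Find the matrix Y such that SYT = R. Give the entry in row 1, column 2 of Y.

Y = S⁻¹RT⁻¹ (apply S⁻¹ on the left and T⁻¹ on the right).
det S = -3, so S⁻¹ = [[0, -1, 1], [1/3, 10/3, -8/3], [1, 6, -5]].
T has determinant 5; T⁻¹ = [[-8/5, -3/5, -7/5], [7/5, 2/5, 8/5], [-6/5, -1/5, -4/5]].
S⁻¹R = [[2, -2, -5], [9, 3, -6], [1, 7, 6]].
Y = (S⁻¹R)T⁻¹ = [[0, -1, -2], [-3, -3, -3], [1, 1, 5]].

-1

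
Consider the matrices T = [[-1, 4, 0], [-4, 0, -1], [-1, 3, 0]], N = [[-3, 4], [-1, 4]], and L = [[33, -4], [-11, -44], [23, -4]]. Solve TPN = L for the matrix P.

Left-multiply by T⁻¹ and right-multiply by N⁻¹: P = T⁻¹LN⁻¹.
det T = 1; the adjugate gives T⁻¹ = [[3, 0, -4], [1, 0, -1], [-12, -1, 16]].
det N = -8, so N⁻¹ = [[-1/2, 1/2], [-1/8, 3/8]].
T⁻¹L = [[7, 4], [10, 0], [-17, 28]].
P = (T⁻¹L)N⁻¹ = [[-4, 5], [-5, 5], [5, 2]].

P = [[-4, 5], [-5, 5], [5, 2]]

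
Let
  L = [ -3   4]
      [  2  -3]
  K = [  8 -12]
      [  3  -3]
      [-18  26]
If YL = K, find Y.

Y = [[0, 4], [-3, -3], [2, -6]]

Right-multiplying both sides by L⁻¹ gives Y = KL⁻¹.
det L = 1; the adjugate gives L⁻¹ = [[-3, -4], [-2, -3]].
Y = KL⁻¹ = [[8, -12], [3, -3], [-18, 26]] · [[-3, -4], [-2, -3]] = [[0, 4], [-3, -3], [2, -6]].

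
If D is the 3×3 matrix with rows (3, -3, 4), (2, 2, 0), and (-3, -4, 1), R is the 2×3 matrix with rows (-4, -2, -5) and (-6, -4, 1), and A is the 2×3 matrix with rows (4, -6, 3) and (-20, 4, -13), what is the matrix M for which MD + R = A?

MD = A − R = [[8, -4, 8], [-14, 8, -14]].
Right-multiplying both sides by D⁻¹ gives M = (A − R)D⁻¹.
det D = 4; the adjugate gives D⁻¹ = [[1/2, -13/4, -2], [-1/2, 15/4, 2], [-1/2, 21/4, 3]].
M = (A − R)D⁻¹ = [[2, 1, 0], [-4, 2, 2]].

M = [[2, 1, 0], [-4, 2, 2]]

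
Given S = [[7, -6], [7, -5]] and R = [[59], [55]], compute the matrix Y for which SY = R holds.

Since S multiplies Y on the left, Y = S⁻¹R.
det S = 7; the adjugate gives S⁻¹ = [[-5/7, 6/7], [-1, 1]].
Y = S⁻¹R = [[-5/7, 6/7], [-1, 1]] · [[59], [55]] = [[5], [-4]].

Y = [[5], [-4]]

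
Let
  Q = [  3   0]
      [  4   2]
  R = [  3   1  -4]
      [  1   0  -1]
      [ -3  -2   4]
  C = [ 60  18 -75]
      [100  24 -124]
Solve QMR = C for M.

M = [[4, 5, -1], [4, 4, 2]]

Left-multiply by Q⁻¹ and right-multiply by R⁻¹: M = Q⁻¹CR⁻¹.
det Q = 6; the adjugate gives Q⁻¹ = [[1/3, 0], [-2/3, 1/2]].
det R = 1; the adjugate gives R⁻¹ = [[-2, 4, -1], [-1, 0, -1], [-2, 3, -1]].
Q⁻¹C = [[20, 6, -25], [10, 0, -12]].
M = (Q⁻¹C)R⁻¹ = [[4, 5, -1], [4, 4, 2]].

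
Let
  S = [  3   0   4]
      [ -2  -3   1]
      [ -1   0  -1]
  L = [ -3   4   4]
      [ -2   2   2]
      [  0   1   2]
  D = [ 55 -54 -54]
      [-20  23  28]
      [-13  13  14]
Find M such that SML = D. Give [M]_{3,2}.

-5

M = S⁻¹DL⁻¹ (apply S⁻¹ on the left and L⁻¹ on the right).
det S = -3, so S⁻¹ = [[-1, 0, -4], [1, -1/3, 11/3], [1, 0, 3]].
det L = 2; the adjugate gives L⁻¹ = [[1, -2, 0], [2, -3, -1], [-1, 3/2, 1]].
S⁻¹D = [[-3, 2, -2], [14, -14, -12], [16, -15, -12]].
M = (S⁻¹D)L⁻¹ = [[3, -3, -4], [-2, -4, 2], [-2, -5, 3]].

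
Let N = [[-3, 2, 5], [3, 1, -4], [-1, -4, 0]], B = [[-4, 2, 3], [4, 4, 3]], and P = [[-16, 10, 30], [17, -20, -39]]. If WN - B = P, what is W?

W = [[5, -2, -1], [-4, 4, 3]]

WN = P + B = [[-20, 12, 33], [21, -16, -36]].
Since N sits to the right of W, W = (P + B)N⁻¹.
det N = 1; the adjugate gives N⁻¹ = [[-16, -20, -13], [4, 5, 3], [-11, -14, -9]].
W = (P + B)N⁻¹ = [[5, -2, -1], [-4, 4, 3]].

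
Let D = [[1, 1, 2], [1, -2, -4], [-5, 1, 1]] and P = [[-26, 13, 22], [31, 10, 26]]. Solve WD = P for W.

W = [[-1, -5, 4], [6, -5, -6]]

Right-multiplying both sides by D⁻¹ gives W = PD⁻¹.
D has determinant 3; D⁻¹ = [[2/3, 1/3, 0], [19/3, 11/3, 2], [-3, -2, -1]].
W = PD⁻¹ = [[-26, 13, 22], [31, 10, 26]] · [[2/3, 1/3, 0], [19/3, 11/3, 2], [-3, -2, -1]] = [[-1, -5, 4], [6, -5, -6]].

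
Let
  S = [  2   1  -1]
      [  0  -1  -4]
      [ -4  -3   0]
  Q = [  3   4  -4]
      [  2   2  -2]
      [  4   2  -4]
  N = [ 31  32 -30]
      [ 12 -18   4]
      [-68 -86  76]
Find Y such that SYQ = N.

Y = S⁻¹NQ⁻¹ (apply S⁻¹ on the left and Q⁻¹ on the right).
S has determinant -4; S⁻¹ = [[3, -3/4, 5/4], [-4, 1, -2], [1, -1/2, 1/2]].
det Q = 4, so Q⁻¹ = [[-1, 2, 0], [0, 1, -1/2], [-1, 5/2, -1/2]].
S⁻¹N = [[-1, 2, 2], [24, 26, -28], [-9, -2, 6]].
Y = (S⁻¹N)Q⁻¹ = [[-1, 5, -2], [4, 4, 1], [3, -5, -2]].

Y = [[-1, 5, -2], [4, 4, 1], [3, -5, -2]]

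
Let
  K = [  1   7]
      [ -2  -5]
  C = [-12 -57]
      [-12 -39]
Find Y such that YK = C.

Y = [[-6, 3], [-2, 5]]

K is on the right of Y, so right-multiply by K⁻¹: Y = CK⁻¹.
det K = 9; the adjugate gives K⁻¹ = [[-5/9, -7/9], [2/9, 1/9]].
Y = CK⁻¹ = [[-12, -57], [-12, -39]] · [[-5/9, -7/9], [2/9, 1/9]] = [[-6, 3], [-2, 5]].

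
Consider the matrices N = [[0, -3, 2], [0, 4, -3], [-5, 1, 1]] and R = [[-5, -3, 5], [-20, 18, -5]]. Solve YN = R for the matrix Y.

N is on the right of Y, so right-multiply by N⁻¹: Y = RN⁻¹.
N has determinant -5; N⁻¹ = [[-7/5, -1, -1/5], [-3, -2, 0], [-4, -3, 0]].
Y = RN⁻¹ = [[-5, -3, 5], [-20, 18, -5]] · [[-7/5, -1, -1/5], [-3, -2, 0], [-4, -3, 0]] = [[-4, -4, 1], [-6, -1, 4]].

Y = [[-4, -4, 1], [-6, -1, 4]]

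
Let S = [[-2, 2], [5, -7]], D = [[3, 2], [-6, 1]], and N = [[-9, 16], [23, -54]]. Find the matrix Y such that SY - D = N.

Y = [[2, -5], [-1, 4]]

SY = N + D = [[-6, 18], [17, -53]].
Since S multiplies Y on the left, Y = S⁻¹(N + D).
S has determinant 4; S⁻¹ = [[-7/4, -1/2], [-5/4, -1/2]].
Y = S⁻¹(N + D) = [[2, -5], [-1, 4]].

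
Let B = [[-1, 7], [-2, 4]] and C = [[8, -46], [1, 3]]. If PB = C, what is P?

P = [[-6, -1], [1, -1]]

Right-multiplying both sides by B⁻¹ gives P = CB⁻¹.
B has determinant 10; B⁻¹ = [[2/5, -7/10], [1/5, -1/10]].
P = CB⁻¹ = [[8, -46], [1, 3]] · [[2/5, -7/10], [1/5, -1/10]] = [[-6, -1], [1, -1]].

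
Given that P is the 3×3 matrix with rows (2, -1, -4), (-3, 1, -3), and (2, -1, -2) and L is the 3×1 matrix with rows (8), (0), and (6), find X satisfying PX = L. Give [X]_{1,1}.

Since P multiplies X on the left, X = P⁻¹L.
det P = -2; the adjugate gives P⁻¹ = [[5/2, -1, -7/2], [6, -2, -9], [-1/2, 0, 1/2]].
X = P⁻¹L = [[5/2, -1, -7/2], [6, -2, -9], [-1/2, 0, 1/2]] · [[8], [0], [6]] = [[-1], [-6], [-1]].

-1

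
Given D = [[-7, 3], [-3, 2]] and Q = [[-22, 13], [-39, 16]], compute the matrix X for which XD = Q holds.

Since D sits to the right of X, X = QD⁻¹.
det D = -5; the adjugate gives D⁻¹ = [[-2/5, 3/5], [-3/5, 7/5]].
X = QD⁻¹ = [[-22, 13], [-39, 16]] · [[-2/5, 3/5], [-3/5, 7/5]] = [[1, 5], [6, -1]].

X = [[1, 5], [6, -1]]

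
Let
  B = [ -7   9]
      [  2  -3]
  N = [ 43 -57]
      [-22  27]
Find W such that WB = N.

W = [[-5, 4], [4, 3]]

Since B sits to the right of W, W = NB⁻¹.
det B = 3; the adjugate gives B⁻¹ = [[-1, -3], [-2/3, -7/3]].
W = NB⁻¹ = [[43, -57], [-22, 27]] · [[-1, -3], [-2/3, -7/3]] = [[-5, 4], [4, 3]].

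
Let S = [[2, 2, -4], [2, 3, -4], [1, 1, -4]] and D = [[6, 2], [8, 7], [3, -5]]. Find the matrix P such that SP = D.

Left-multiplying both sides by S⁻¹ gives P = S⁻¹D.
det S = -4; the adjugate gives S⁻¹ = [[2, -1, -1], [-1, 1, 0], [1/4, 0, -1/2]].
P = S⁻¹D = [[2, -1, -1], [-1, 1, 0], [1/4, 0, -1/2]] · [[6, 2], [8, 7], [3, -5]] = [[1, 2], [2, 5], [0, 3]].

P = [[1, 2], [2, 5], [0, 3]]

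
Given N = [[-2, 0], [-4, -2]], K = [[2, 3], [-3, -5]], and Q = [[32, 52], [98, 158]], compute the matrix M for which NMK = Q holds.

Isolating M: multiply by N⁻¹ from the left and K⁻¹ from the right, so M = N⁻¹QK⁻¹.
det N = 4; the adjugate gives N⁻¹ = [[-1/2, 0], [1, -1/2]].
det K = -1, so K⁻¹ = [[5, 3], [-3, -2]].
N⁻¹Q = [[-16, -26], [-17, -27]].
M = (N⁻¹Q)K⁻¹ = [[-2, 4], [-4, 3]].

M = [[-2, 4], [-4, 3]]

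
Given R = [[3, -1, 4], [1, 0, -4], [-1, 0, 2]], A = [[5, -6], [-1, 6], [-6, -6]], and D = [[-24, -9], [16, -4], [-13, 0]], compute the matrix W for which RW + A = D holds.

W = [[-3, -2], [0, 5], [-5, 2]]

RW = D − A = [[-29, -3], [17, -10], [-7, 6]].
R is on the left of W, so left-multiply by R⁻¹: W = R⁻¹(D − A).
det R = -2; the adjugate gives R⁻¹ = [[0, -1, -2], [-1, -5, -8], [0, -1/2, -1/2]].
W = R⁻¹(D − A) = [[-3, -2], [0, 5], [-5, 2]].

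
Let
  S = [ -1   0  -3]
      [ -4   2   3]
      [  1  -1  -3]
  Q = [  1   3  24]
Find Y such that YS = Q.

Since S sits to the right of Y, Y = QS⁻¹.
S has determinant -3; S⁻¹ = [[1, -1, -2], [3, -2, -5], [-2/3, 1/3, 2/3]].
Y = QS⁻¹ = [[1, 3, 24]] · [[1, -1, -2], [3, -2, -5], [-2/3, 1/3, 2/3]] = [[-6, 1, -1]].

Y = [[-6, 1, -1]]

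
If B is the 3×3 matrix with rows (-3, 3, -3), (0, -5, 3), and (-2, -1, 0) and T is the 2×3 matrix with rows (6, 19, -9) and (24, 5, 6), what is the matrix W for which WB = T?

Since B sits to the right of W, W = TB⁻¹.
det B = 3, so B⁻¹ = [[1, 1, -2], [-2, -2, 3], [-10/3, -3, 5]].
W = TB⁻¹ = [[6, 19, -9], [24, 5, 6]] · [[1, 1, -2], [-2, -2, 3], [-10/3, -3, 5]] = [[-2, -5, 0], [-6, -4, -3]].

W = [[-2, -5, 0], [-6, -4, -3]]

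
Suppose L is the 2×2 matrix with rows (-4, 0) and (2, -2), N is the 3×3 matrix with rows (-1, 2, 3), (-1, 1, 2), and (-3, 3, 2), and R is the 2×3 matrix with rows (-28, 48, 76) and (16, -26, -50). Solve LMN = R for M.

M = [[-5, -2, 0], [0, 4, -1]]

M = L⁻¹RN⁻¹ (apply L⁻¹ on the left and N⁻¹ on the right).
L has determinant 8; L⁻¹ = [[-1/4, 0], [-1/4, -1/2]].
det N = -4, so N⁻¹ = [[1, -5/4, -1/4], [1, -7/4, 1/4], [0, 3/4, -1/4]].
L⁻¹R = [[7, -12, -19], [-1, 1, 6]].
M = (L⁻¹R)N⁻¹ = [[-5, -2, 0], [0, 4, -1]].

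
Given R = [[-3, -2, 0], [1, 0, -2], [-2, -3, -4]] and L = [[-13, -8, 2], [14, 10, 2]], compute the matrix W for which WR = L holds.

W = [[4, -1, 0], [-5, -1, 0]]

R is on the right of W, so right-multiply by R⁻¹: W = LR⁻¹.
det R = 2, so R⁻¹ = [[-3, -4, 2], [4, 6, -3], [-3/2, -5/2, 1]].
W = LR⁻¹ = [[-13, -8, 2], [14, 10, 2]] · [[-3, -4, 2], [4, 6, -3], [-3/2, -5/2, 1]] = [[4, -1, 0], [-5, -1, 0]].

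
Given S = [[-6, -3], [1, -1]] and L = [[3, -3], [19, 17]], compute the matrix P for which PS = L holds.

P = [[0, 3], [-4, -5]]

Right-multiplying both sides by S⁻¹ gives P = LS⁻¹.
S has determinant 9; S⁻¹ = [[-1/9, 1/3], [-1/9, -2/3]].
P = LS⁻¹ = [[3, -3], [19, 17]] · [[-1/9, 1/3], [-1/9, -2/3]] = [[0, 3], [-4, -5]].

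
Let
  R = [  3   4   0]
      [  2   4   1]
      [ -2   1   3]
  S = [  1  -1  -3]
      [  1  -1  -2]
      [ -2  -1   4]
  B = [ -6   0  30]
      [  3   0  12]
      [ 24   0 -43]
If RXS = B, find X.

X = R⁻¹BS⁻¹ (apply R⁻¹ on the left and S⁻¹ on the right).
det R = 1, so R⁻¹ = [[11, -12, 4], [-8, 9, -3], [10, -11, 4]].
S has determinant 3; S⁻¹ = [[-2, 7/3, -1/3], [0, -2/3, -1/3], [-1, 1, 0]].
R⁻¹B = [[-6, 0, 14], [3, 0, -3], [3, 0, -4]].
X = (R⁻¹B)S⁻¹ = [[-2, 0, 2], [-3, 4, -1], [-2, 3, -1]].

X = [[-2, 0, 2], [-3, 4, -1], [-2, 3, -1]]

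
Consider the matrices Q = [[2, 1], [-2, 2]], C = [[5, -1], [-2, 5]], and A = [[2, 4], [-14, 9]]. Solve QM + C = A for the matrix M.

M = [[1, 1], [-5, 3]]

QM = A − C = [[-3, 5], [-12, 4]].
Since Q multiplies M on the left, M = Q⁻¹(A − C).
det Q = 6; the adjugate gives Q⁻¹ = [[1/3, -1/6], [1/3, 1/3]].
M = Q⁻¹(A − C) = [[1, 1], [-5, 3]].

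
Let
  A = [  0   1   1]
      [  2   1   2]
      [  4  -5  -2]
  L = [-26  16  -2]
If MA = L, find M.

M = [[-6, -3, -5]]

Right-multiplying both sides by A⁻¹ gives M = LA⁻¹.
det A = -2; the adjugate gives A⁻¹ = [[-4, 3/2, -1/2], [-6, 2, -1], [7, -2, 1]].
M = LA⁻¹ = [[-26, 16, -2]] · [[-4, 3/2, -1/2], [-6, 2, -1], [7, -2, 1]] = [[-6, -3, -5]].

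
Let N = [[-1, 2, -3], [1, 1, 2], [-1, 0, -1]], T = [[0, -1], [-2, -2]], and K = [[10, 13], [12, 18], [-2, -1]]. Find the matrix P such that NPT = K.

P = [[4, 0], [-4, -4], [-3, -1]]

Isolating P: multiply by N⁻¹ from the left and T⁻¹ from the right, so P = N⁻¹KT⁻¹.
det N = -4, so N⁻¹ = [[1/4, -1/2, -7/4], [1/4, 1/2, 1/4], [-1/4, 1/2, 3/4]].
T has determinant -2; T⁻¹ = [[1, -1/2], [-1, 0]].
N⁻¹K = [[0, -4], [8, 12], [2, 5]].
P = (N⁻¹K)T⁻¹ = [[4, 0], [-4, -4], [-3, -1]].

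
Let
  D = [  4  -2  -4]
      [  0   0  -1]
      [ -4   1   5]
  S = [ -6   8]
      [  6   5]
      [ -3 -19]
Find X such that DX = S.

X = [[-6, 0], [3, 6], [-6, -5]]

Left-multiplying both sides by D⁻¹ gives X = D⁻¹S.
det D = -4, so D⁻¹ = [[-1/4, -3/2, -1/2], [-1, -1, -1], [0, -1, 0]].
X = D⁻¹S = [[-1/4, -3/2, -1/2], [-1, -1, -1], [0, -1, 0]] · [[-6, 8], [6, 5], [-3, -19]] = [[-6, 0], [3, 6], [-6, -5]].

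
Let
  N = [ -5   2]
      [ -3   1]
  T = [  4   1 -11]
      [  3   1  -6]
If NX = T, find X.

X = [[-2, -1, 1], [-3, -2, -3]]

Since N multiplies X on the left, X = N⁻¹T.
det N = 1, so N⁻¹ = [[1, -2], [3, -5]].
X = N⁻¹T = [[1, -2], [3, -5]] · [[4, 1, -11], [3, 1, -6]] = [[-2, -1, 1], [-3, -2, -3]].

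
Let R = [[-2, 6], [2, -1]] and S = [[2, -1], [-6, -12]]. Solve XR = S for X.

Since R sits to the right of X, X = SR⁻¹.
R has determinant -10; R⁻¹ = [[1/10, 3/5], [1/5, 1/5]].
X = SR⁻¹ = [[2, -1], [-6, -12]] · [[1/10, 3/5], [1/5, 1/5]] = [[0, 1], [-3, -6]].

X = [[0, 1], [-3, -6]]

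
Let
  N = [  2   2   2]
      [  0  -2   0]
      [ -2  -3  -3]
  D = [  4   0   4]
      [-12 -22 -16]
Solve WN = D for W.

W = [[2, 2, 0], [-2, 3, 4]]

N is on the right of W, so right-multiply by N⁻¹: W = DN⁻¹.
det N = 4, so N⁻¹ = [[3/2, 0, 1], [0, -1/2, 0], [-1, 1/2, -1]].
W = DN⁻¹ = [[4, 0, 4], [-12, -22, -16]] · [[3/2, 0, 1], [0, -1/2, 0], [-1, 1/2, -1]] = [[2, 2, 0], [-2, 3, 4]].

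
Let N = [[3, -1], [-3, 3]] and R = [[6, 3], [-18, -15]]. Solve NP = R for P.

N is on the left of P, so left-multiply by N⁻¹: P = N⁻¹R.
N has determinant 6; N⁻¹ = [[1/2, 1/6], [1/2, 1/2]].
P = N⁻¹R = [[1/2, 1/6], [1/2, 1/2]] · [[6, 3], [-18, -15]] = [[0, -1], [-6, -6]].

P = [[0, -1], [-6, -6]]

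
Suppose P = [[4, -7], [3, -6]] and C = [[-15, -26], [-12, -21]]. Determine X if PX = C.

X = [[-2, -3], [1, 2]]

P is on the left of X, so left-multiply by P⁻¹: X = P⁻¹C.
det P = -3; the adjugate gives P⁻¹ = [[2, -7/3], [1, -4/3]].
X = P⁻¹C = [[2, -7/3], [1, -4/3]] · [[-15, -26], [-12, -21]] = [[-2, -3], [1, 2]].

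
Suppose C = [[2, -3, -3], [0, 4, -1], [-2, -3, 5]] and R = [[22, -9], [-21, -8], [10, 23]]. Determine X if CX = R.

Since C multiplies X on the left, X = C⁻¹R.
det C = 4; the adjugate gives C⁻¹ = [[17/4, 6, 15/4], [1/2, 1, 1/2], [2, 3, 2]].
X = C⁻¹R = [[17/4, 6, 15/4], [1/2, 1, 1/2], [2, 3, 2]] · [[22, -9], [-21, -8], [10, 23]] = [[5, 0], [-5, -1], [1, 4]].

X = [[5, 0], [-5, -1], [1, 4]]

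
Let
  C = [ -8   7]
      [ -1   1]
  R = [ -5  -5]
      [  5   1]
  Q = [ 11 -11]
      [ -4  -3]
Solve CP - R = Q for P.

P = [[1, 2], [2, 0]]

CP = Q + R = [[6, -16], [1, -2]].
Left-multiplying both sides by C⁻¹ gives P = C⁻¹(Q + R).
det C = -1, so C⁻¹ = [[-1, 7], [-1, 8]].
P = C⁻¹(Q + R) = [[1, 2], [2, 0]].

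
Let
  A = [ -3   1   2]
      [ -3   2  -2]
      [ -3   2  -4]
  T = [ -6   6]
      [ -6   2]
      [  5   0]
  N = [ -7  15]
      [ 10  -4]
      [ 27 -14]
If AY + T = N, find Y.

Y = [[0, 0], [5, 1], [-3, 4]]

AY = N − T = [[-1, 9], [16, -6], [22, -14]].
A is on the left of Y, so left-multiply by A⁻¹: Y = A⁻¹(N − T).
det A = 6, so A⁻¹ = [[-2/3, 4/3, -1], [-1, 3, -2], [0, 1/2, -1/2]].
Y = A⁻¹(N − T) = [[0, 0], [5, 1], [-3, 4]].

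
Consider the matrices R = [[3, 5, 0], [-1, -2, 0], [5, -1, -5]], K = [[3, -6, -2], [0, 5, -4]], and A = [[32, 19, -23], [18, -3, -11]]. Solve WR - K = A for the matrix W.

W = [[2, -4, 5], [1, 0, 3]]

WR = A + K = [[35, 13, -25], [18, 2, -15]].
R is on the right of W, so right-multiply by R⁻¹: W = (A + K)R⁻¹.
det R = 5, so R⁻¹ = [[2, 5, 0], [-1, -3, 0], [11/5, 28/5, -1/5]].
W = (A + K)R⁻¹ = [[2, -4, 5], [1, 0, 3]].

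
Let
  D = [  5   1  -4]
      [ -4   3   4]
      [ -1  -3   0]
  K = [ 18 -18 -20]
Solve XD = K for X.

X = [[3, -2, 5]]

D is on the right of X, so right-multiply by D⁻¹: X = KD⁻¹.
D has determinant -4; D⁻¹ = [[-3, -3, -4], [1, 1, 1], [-15/4, -7/2, -19/4]].
X = KD⁻¹ = [[18, -18, -20]] · [[-3, -3, -4], [1, 1, 1], [-15/4, -7/2, -19/4]] = [[3, -2, 5]].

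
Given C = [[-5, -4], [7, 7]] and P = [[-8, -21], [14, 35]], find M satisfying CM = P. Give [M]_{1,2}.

1

Since C multiplies M on the left, M = C⁻¹P.
C has determinant -7; C⁻¹ = [[-1, -4/7], [1, 5/7]].
M = C⁻¹P = [[-1, -4/7], [1, 5/7]] · [[-8, -21], [14, 35]] = [[0, 1], [2, 4]].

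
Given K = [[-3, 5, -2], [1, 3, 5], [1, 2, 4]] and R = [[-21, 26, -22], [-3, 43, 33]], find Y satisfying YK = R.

Right-multiplying both sides by K⁻¹ gives Y = RK⁻¹.
K has determinant 1; K⁻¹ = [[2, -24, 31], [1, -10, 13], [-1, 11, -14]].
Y = RK⁻¹ = [[-21, 26, -22], [-3, 43, 33]] · [[2, -24, 31], [1, -10, 13], [-1, 11, -14]] = [[6, 2, -5], [4, 5, 4]].

Y = [[6, 2, -5], [4, 5, 4]]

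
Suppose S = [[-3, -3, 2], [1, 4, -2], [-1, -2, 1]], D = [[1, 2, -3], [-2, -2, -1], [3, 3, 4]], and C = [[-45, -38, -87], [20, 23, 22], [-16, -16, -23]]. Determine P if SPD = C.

P = [[-3, -3, 3], [4, 1, -1], [5, -2, -5]]

P = S⁻¹CD⁻¹ (apply S⁻¹ on the left and D⁻¹ on the right).
S has determinant 1; S⁻¹ = [[0, -1, -2], [1, -1, -4], [2, -3, -9]].
det D = 5; the adjugate gives D⁻¹ = [[-1, -17/5, -8/5], [1, 13/5, 7/5], [0, 3/5, 2/5]].
S⁻¹C = [[12, 9, 24], [-1, 3, -17], [-6, -1, -33]].
P = (S⁻¹C)D⁻¹ = [[-3, -3, 3], [4, 1, -1], [5, -2, -5]].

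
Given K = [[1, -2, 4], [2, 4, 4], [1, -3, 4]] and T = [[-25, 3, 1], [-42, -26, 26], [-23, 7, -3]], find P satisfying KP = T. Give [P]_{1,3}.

1

Since K multiplies P on the left, P = K⁻¹T.
det K = -4; the adjugate gives K⁻¹ = [[-7, 1, 6], [1, 0, -1], [5/2, -1/4, -2]].
P = K⁻¹T = [[-7, 1, 6], [1, 0, -1], [5/2, -1/4, -2]] · [[-25, 3, 1], [-42, -26, 26], [-23, 7, -3]] = [[-5, -5, 1], [-2, -4, 4], [-6, 0, 2]].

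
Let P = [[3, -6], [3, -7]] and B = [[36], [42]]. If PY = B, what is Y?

P is on the left of Y, so left-multiply by P⁻¹: Y = P⁻¹B.
P has determinant -3; P⁻¹ = [[7/3, -2], [1, -1]].
Y = P⁻¹B = [[7/3, -2], [1, -1]] · [[36], [42]] = [[0], [-6]].

Y = [[0], [-6]]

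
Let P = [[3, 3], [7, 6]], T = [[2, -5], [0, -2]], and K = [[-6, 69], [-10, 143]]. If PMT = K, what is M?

Left-multiply by P⁻¹ and right-multiply by T⁻¹: M = P⁻¹KT⁻¹.
P has determinant -3; P⁻¹ = [[-2, 1], [7/3, -1]].
T has determinant -4; T⁻¹ = [[1/2, -5/4], [0, -1/2]].
P⁻¹K = [[2, 5], [-4, 18]].
M = (P⁻¹K)T⁻¹ = [[1, -5], [-2, -4]].

M = [[1, -5], [-2, -4]]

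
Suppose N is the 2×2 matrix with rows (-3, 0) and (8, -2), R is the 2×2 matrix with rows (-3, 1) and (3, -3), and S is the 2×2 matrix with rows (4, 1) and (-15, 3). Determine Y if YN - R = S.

YN = S + R = [[1, 2], [-12, 0]].
Right-multiplying both sides by N⁻¹ gives Y = (S + R)N⁻¹.
det N = 6, so N⁻¹ = [[-1/3, 0], [-4/3, -1/2]].
Y = (S + R)N⁻¹ = [[-3, -1], [4, 0]].

Y = [[-3, -1], [4, 0]]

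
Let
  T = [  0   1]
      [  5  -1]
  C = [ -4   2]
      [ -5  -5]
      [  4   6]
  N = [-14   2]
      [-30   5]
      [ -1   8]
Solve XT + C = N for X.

X = [[-2, -2], [5, -5], [1, -1]]

XT = N − C = [[-10, 0], [-25, 10], [-5, 2]].
T is on the right of X, so right-multiply by T⁻¹: X = (N − C)T⁻¹.
det T = -5; the adjugate gives T⁻¹ = [[1/5, 1/5], [1, 0]].
X = (N − C)T⁻¹ = [[-2, -2], [5, -5], [1, -1]].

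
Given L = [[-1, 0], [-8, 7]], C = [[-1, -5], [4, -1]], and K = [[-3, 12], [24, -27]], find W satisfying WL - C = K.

W = [[-4, 1], [4, -4]]

WL = K + C = [[-4, 7], [28, -28]].
L is on the right of W, so right-multiply by L⁻¹: W = (K + C)L⁻¹.
L has determinant -7; L⁻¹ = [[-1, 0], [-8/7, 1/7]].
W = (K + C)L⁻¹ = [[-4, 1], [4, -4]].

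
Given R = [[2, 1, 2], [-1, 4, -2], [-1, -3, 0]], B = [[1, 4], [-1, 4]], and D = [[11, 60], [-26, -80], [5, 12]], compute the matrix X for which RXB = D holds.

X = [[5, -5], [-3, 2], [3, 5]]

X = R⁻¹DB⁻¹ (apply R⁻¹ on the left and B⁻¹ on the right).
det R = 4; the adjugate gives R⁻¹ = [[-3/2, -3/2, -5/2], [1/2, 1/2, 1/2], [7/4, 5/4, 9/4]].
det B = 8; the adjugate gives B⁻¹ = [[1/2, -1/2], [1/8, 1/8]].
R⁻¹D = [[10, 0], [-5, -4], [-2, 32]].
X = (R⁻¹D)B⁻¹ = [[5, -5], [-3, 2], [3, 5]].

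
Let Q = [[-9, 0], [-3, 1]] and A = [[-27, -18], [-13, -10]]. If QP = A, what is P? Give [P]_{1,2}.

Left-multiplying both sides by Q⁻¹ gives P = Q⁻¹A.
det Q = -9, so Q⁻¹ = [[-1/9, 0], [-1/3, 1]].
P = Q⁻¹A = [[-1/9, 0], [-1/3, 1]] · [[-27, -18], [-13, -10]] = [[3, 2], [-4, -4]].

2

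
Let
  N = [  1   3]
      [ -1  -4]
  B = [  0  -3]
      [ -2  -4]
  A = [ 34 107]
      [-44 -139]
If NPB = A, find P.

Isolating P: multiply by N⁻¹ from the left and B⁻¹ from the right, so P = N⁻¹AB⁻¹.
det N = -1, so N⁻¹ = [[4, 3], [-1, -1]].
det B = -6, so B⁻¹ = [[2/3, -1/2], [-1/3, 0]].
N⁻¹A = [[4, 11], [10, 32]].
P = (N⁻¹A)B⁻¹ = [[-1, -2], [-4, -5]].

P = [[-1, -2], [-4, -5]]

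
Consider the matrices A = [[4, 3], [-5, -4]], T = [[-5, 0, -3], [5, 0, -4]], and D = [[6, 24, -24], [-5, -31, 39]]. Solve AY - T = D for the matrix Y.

AY = D + T = [[1, 24, -27], [0, -31, 35]].
Since A multiplies Y on the left, Y = A⁻¹(D + T).
det A = -1; the adjugate gives A⁻¹ = [[4, 3], [-5, -4]].
Y = A⁻¹(D + T) = [[4, 3, -3], [-5, 4, -5]].

Y = [[4, 3, -3], [-5, 4, -5]]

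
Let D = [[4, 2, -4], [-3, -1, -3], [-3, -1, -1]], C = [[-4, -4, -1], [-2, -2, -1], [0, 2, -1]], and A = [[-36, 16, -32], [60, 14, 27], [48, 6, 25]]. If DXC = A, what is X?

X = D⁻¹AC⁻¹ (apply D⁻¹ on the left and C⁻¹ on the right).
det D = 4; the adjugate gives D⁻¹ = [[-1/2, 3/2, -5/2], [3/2, -4, 6], [0, -1/2, 1/2]].
C has determinant -4; C⁻¹ = [[-1, 3/2, -1/2], [1/2, -1, 1/2], [1, -2, 0]].
D⁻¹A = [[-12, -2, -6], [-6, 4, -6], [-6, -4, -1]].
X = (D⁻¹A)C⁻¹ = [[5, -4, 5], [2, -1, 5], [3, -3, 1]].

X = [[5, -4, 5], [2, -1, 5], [3, -3, 1]]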